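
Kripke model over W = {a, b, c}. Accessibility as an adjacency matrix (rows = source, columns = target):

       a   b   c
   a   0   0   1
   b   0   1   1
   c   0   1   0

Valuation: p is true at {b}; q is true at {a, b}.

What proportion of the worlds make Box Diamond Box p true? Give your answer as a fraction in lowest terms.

1/3

a: successors {c}; Diamond Box p there: c:F. ✗
b: successors {b, c}; Diamond Box p there: b:T, c:F. ✗
c: successors {b}; Diamond Box p there: b:T. ✓
That's 1 of 3 worlds, so 1/3.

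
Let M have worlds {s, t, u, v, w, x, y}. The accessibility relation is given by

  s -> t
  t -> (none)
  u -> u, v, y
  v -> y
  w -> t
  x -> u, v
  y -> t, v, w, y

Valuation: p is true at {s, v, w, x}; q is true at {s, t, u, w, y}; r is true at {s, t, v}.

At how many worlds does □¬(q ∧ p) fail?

s: successors {t}; ¬(q ∧ p) there: t:T. ✓
t: no successors, so □¬(q ∧ p) holds vacuously. ✓
u: successors {u, v, y}; ¬(q ∧ p) there: u:T, v:T, y:T. ✓
v: successors {y}; ¬(q ∧ p) there: y:T. ✓
w: successors {t}; ¬(q ∧ p) there: t:T. ✓
x: successors {u, v}; ¬(q ∧ p) there: u:T, v:T. ✓
y: successors {t, v, w, y}; ¬(q ∧ p) there: t:T, v:T, w:F, y:T. ✗
Satisfying worlds: {s, t, u, v, w, x}.
So □¬(q ∧ p) fails at the other 1 world.

1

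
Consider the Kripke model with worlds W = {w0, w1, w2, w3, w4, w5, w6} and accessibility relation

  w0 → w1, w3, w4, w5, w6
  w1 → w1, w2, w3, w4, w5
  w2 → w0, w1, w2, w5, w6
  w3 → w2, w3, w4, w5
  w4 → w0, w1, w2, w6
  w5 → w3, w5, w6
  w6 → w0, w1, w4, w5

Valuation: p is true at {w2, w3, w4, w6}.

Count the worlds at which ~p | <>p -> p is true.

4

w0: ~p | <>p is T, p is F. ✗
w1: ~p | <>p is T, p is F. ✗
w2: ~p | <>p is T, p is T. ✓
w3: ~p | <>p is T, p is T. ✓
w4: ~p | <>p is T, p is T. ✓
w5: ~p | <>p is T, p is F. ✗
w6: ~p | <>p is T, p is T. ✓
Satisfying worlds: {w2, w3, w4, w6}.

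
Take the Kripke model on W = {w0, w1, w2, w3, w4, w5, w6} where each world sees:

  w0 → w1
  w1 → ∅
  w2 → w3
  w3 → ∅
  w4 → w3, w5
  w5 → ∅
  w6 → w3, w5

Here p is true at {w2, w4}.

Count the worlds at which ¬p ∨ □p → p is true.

w0: ¬p ∨ □p is T, p is F. ✗
w1: ¬p ∨ □p is T, p is F. ✗
w2: ¬p ∨ □p is F, p is T. ✓
w3: ¬p ∨ □p is T, p is F. ✗
w4: ¬p ∨ □p is F, p is T. ✓
w5: ¬p ∨ □p is T, p is F. ✗
w6: ¬p ∨ □p is T, p is F. ✗
Satisfying worlds: {w2, w4}.

2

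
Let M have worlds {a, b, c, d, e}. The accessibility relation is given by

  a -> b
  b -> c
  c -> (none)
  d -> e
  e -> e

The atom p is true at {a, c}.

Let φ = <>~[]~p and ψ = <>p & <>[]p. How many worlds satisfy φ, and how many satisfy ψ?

For <>~[]~p:
a: successors {b}; ~[]~p there: b:T. ✓
b: successors {c}; ~[]~p there: c:F. ✗
c: no successors, so <>~[]~p fails. ✗
d: successors {e}; ~[]~p there: e:F. ✗
e: successors {e}; ~[]~p there: e:F. ✗
— 1 world.
For <>p & <>[]p:
a: <>p is F, <>[]p is T. ✗
b: <>p is T, <>[]p is T. ✓
c: <>p is F, <>[]p is F. ✗
d: <>p is F, <>[]p is F. ✗
e: <>p is F, <>[]p is F. ✗
— 1 world.

1 and 1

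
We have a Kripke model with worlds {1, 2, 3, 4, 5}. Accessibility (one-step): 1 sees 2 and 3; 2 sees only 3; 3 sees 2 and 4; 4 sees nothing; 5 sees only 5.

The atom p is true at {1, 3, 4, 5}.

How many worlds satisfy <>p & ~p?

1: <>p is T, ~p is F. ✗
2: <>p is T, ~p is T. ✓
3: <>p is T, ~p is F. ✗
4: <>p is F, ~p is F. ✗
5: <>p is T, ~p is F. ✗
Satisfying worlds: {2}.

1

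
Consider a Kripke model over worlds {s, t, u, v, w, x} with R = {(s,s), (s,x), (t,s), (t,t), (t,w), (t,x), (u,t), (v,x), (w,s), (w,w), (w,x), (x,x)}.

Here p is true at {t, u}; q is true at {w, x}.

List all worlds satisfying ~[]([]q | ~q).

{t, w}

s: []([]q | ~q) is T. ✗
t: []([]q | ~q) is F. ✓
u: []([]q | ~q) is T. ✗
v: []([]q | ~q) is T. ✗
w: []([]q | ~q) is F. ✓
x: []([]q | ~q) is T. ✗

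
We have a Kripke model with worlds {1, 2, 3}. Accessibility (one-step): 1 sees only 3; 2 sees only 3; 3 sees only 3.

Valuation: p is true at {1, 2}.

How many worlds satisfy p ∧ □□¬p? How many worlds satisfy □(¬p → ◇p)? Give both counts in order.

2 and 0

For p ∧ □□¬p:
1: p is T, □□¬p is T. ✓
2: p is T, □□¬p is T. ✓
3: p is F, □□¬p is T. ✗
— 2 worlds.
For □(¬p → ◇p):
1: successors {3}; ¬p → ◇p there: 3:F. ✗
2: successors {3}; ¬p → ◇p there: 3:F. ✗
3: successors {3}; ¬p → ◇p there: 3:F. ✗
— 0 worlds.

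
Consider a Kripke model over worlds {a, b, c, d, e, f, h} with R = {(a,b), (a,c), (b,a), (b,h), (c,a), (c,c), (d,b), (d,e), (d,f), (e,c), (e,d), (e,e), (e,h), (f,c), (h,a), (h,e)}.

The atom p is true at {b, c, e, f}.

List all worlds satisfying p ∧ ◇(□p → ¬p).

a: p is F, ◇(□p → ¬p) is T. ✗
b: p is T, ◇(□p → ¬p) is T. ✓
c: p is T, ◇(□p → ¬p) is T. ✓
d: p is F, ◇(□p → ¬p) is T. ✗
e: p is T, ◇(□p → ¬p) is T. ✓
f: p is T, ◇(□p → ¬p) is T. ✓
h: p is F, ◇(□p → ¬p) is T. ✗

{b, c, e, f}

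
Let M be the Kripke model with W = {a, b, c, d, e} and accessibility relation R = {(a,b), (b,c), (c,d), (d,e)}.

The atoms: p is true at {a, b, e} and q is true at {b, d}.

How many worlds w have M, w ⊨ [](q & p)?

2

a: successors {b}; q & p there: b:T. ✓
b: successors {c}; q & p there: c:F. ✗
c: successors {d}; q & p there: d:F. ✗
d: successors {e}; q & p there: e:F. ✗
e: no successors, so [](q & p) holds vacuously. ✓
Satisfying worlds: {a, e}.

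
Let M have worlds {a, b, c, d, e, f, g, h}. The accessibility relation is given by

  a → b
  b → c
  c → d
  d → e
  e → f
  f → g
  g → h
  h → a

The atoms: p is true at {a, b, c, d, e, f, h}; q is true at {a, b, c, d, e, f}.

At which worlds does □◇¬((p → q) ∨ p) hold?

a: successors {b}; ◇¬((p → q) ∨ p) there: b:F. ✗
b: successors {c}; ◇¬((p → q) ∨ p) there: c:F. ✗
c: successors {d}; ◇¬((p → q) ∨ p) there: d:F. ✗
d: successors {e}; ◇¬((p → q) ∨ p) there: e:F. ✗
e: successors {f}; ◇¬((p → q) ∨ p) there: f:F. ✗
f: successors {g}; ◇¬((p → q) ∨ p) there: g:F. ✗
g: successors {h}; ◇¬((p → q) ∨ p) there: h:F. ✗
h: successors {a}; ◇¬((p → q) ∨ p) there: a:F. ✗

∅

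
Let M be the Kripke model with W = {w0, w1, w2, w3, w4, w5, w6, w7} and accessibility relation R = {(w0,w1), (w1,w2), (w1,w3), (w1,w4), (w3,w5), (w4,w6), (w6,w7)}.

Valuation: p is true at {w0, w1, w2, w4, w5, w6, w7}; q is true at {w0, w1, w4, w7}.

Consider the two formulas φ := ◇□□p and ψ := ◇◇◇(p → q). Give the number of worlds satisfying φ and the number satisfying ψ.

For ◇□□p:
w0: successors {w1}; □□p there: w1:T. ✓
w1: successors {w2, w3, w4}; □□p there: w2:T, w3:T, w4:T. ✓
w2: no successors, so ◇□□p fails. ✗
w3: successors {w5}; □□p there: w5:T. ✓
w4: successors {w6}; □□p there: w6:T. ✓
w5: no successors, so ◇□□p fails. ✗
w6: successors {w7}; □□p there: w7:T. ✓
w7: no successors, so ◇□□p fails. ✗
— 5 worlds.
For ◇◇◇(p → q):
w0: successors {w1}; ◇◇(p → q) there: w1:F. ✗
w1: successors {w2, w3, w4}; ◇◇(p → q) there: w2:F, w3:F, w4:T. ✓
w2: no successors, so ◇◇◇(p → q) fails. ✗
w3: successors {w5}; ◇◇(p → q) there: w5:F. ✗
w4: successors {w6}; ◇◇(p → q) there: w6:F. ✗
w5: no successors, so ◇◇◇(p → q) fails. ✗
w6: successors {w7}; ◇◇(p → q) there: w7:F. ✗
w7: no successors, so ◇◇◇(p → q) fails. ✗
— 1 world.

5 and 1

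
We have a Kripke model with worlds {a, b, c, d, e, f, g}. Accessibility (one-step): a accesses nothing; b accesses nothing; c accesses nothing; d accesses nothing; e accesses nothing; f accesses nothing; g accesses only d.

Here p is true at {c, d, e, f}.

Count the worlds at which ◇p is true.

1

a: no successors, so ◇p fails. ✗
b: no successors, so ◇p fails. ✗
c: no successors, so ◇p fails. ✗
d: no successors, so ◇p fails. ✗
e: no successors, so ◇p fails. ✗
f: no successors, so ◇p fails. ✗
g: successors {d}; p there: d:T. ✓
Satisfying worlds: {g}.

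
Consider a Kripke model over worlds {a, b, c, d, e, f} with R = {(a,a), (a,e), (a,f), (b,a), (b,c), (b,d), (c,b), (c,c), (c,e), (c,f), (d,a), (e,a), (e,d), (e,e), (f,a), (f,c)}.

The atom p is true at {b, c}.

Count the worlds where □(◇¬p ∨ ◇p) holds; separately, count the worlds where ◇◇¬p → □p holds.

6 and 0

For □(◇¬p ∨ ◇p):
a: successors {a, e, f}; ◇¬p ∨ ◇p there: a:T, e:T, f:T. ✓
b: successors {a, c, d}; ◇¬p ∨ ◇p there: a:T, c:T, d:T. ✓
c: successors {b, c, e, f}; ◇¬p ∨ ◇p there: b:T, c:T, e:T, f:T. ✓
d: successors {a}; ◇¬p ∨ ◇p there: a:T. ✓
e: successors {a, d, e}; ◇¬p ∨ ◇p there: a:T, d:T, e:T. ✓
f: successors {a, c}; ◇¬p ∨ ◇p there: a:T, c:T. ✓
— 6 worlds.
For ◇◇¬p → □p:
a: ◇◇¬p is T, □p is F. ✗
b: ◇◇¬p is T, □p is F. ✗
c: ◇◇¬p is T, □p is F. ✗
d: ◇◇¬p is T, □p is F. ✗
e: ◇◇¬p is T, □p is F. ✗
f: ◇◇¬p is T, □p is F. ✗
— 0 worlds.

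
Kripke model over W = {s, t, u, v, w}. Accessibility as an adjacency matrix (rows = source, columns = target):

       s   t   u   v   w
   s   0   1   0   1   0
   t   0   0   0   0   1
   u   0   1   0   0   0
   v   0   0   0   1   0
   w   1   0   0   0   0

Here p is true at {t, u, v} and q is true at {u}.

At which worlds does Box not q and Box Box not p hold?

s: Box not q is T, Box Box not p is F. ✗
t: Box not q is T, Box Box not p is T. ✓
u: Box not q is T, Box Box not p is T. ✓
v: Box not q is T, Box Box not p is F. ✗
w: Box not q is T, Box Box not p is F. ✗

{t, u}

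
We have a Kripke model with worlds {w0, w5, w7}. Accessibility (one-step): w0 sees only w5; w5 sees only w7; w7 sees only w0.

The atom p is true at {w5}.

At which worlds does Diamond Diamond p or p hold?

{w5, w7}

w0: Diamond Diamond p is F, p is F. ✗
w5: Diamond Diamond p is F, p is T. ✓
w7: Diamond Diamond p is T, p is F. ✓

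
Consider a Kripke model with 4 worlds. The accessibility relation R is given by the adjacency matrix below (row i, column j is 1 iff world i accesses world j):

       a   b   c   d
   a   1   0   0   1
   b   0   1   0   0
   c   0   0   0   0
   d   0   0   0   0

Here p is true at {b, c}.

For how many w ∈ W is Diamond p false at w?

3

a: successors {a, d}; p there: a:F, d:F. ✗
b: successors {b}; p there: b:T. ✓
c: no successors, so Diamond p fails. ✗
d: no successors, so Diamond p fails. ✗
Satisfying worlds: {b}.
So Diamond p fails at the other 3 worlds.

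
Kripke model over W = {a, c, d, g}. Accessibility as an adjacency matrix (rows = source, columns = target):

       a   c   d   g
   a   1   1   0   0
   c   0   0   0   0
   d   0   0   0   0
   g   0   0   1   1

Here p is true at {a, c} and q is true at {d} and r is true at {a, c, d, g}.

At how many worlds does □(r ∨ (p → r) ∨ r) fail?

a: successors {a, c}; r ∨ (p → r) ∨ r there: a:T, c:T. ✓
c: no successors, so □(r ∨ (p → r) ∨ r) holds vacuously. ✓
d: no successors, so □(r ∨ (p → r) ∨ r) holds vacuously. ✓
g: successors {d, g}; r ∨ (p → r) ∨ r there: d:T, g:T. ✓
Satisfying worlds: {a, c, d, g}.
So □(r ∨ (p → r) ∨ r) fails at the other 0 worlds.

0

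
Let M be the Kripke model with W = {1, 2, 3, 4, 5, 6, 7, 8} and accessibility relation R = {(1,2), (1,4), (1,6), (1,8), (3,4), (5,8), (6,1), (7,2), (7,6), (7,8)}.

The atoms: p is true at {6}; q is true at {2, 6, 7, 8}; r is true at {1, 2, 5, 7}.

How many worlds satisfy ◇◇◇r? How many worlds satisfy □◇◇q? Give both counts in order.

3 and 3

For ◇◇◇r:
1: successors {2, 4, 6, 8}; ◇◇r there: 2:F, 4:F, 6:T, 8:F. ✓
2: no successors, so ◇◇◇r fails. ✗
3: successors {4}; ◇◇r there: 4:F. ✗
4: no successors, so ◇◇◇r fails. ✗
5: successors {8}; ◇◇r there: 8:F. ✗
6: successors {1}; ◇◇r there: 1:T. ✓
7: successors {2, 6, 8}; ◇◇r there: 2:F, 6:T, 8:F. ✓
8: no successors, so ◇◇◇r fails. ✗
— 3 worlds.
For □◇◇q:
1: successors {2, 4, 6, 8}; ◇◇q there: 2:F, 4:F, 6:T, 8:F. ✗
2: no successors, so □◇◇q holds vacuously. ✓
3: successors {4}; ◇◇q there: 4:F. ✗
4: no successors, so □◇◇q holds vacuously. ✓
5: successors {8}; ◇◇q there: 8:F. ✗
6: successors {1}; ◇◇q there: 1:F. ✗
7: successors {2, 6, 8}; ◇◇q there: 2:F, 6:T, 8:F. ✗
8: no successors, so □◇◇q holds vacuously. ✓
— 3 worlds.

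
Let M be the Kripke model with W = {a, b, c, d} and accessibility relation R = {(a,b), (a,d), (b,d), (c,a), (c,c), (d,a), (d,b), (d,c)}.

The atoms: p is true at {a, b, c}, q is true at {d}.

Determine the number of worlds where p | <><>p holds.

4

a: p is T, <><>p is T. ✓
b: p is T, <><>p is T. ✓
c: p is T, <><>p is T. ✓
d: p is F, <><>p is T. ✓
Satisfying worlds: {a, b, c, d}.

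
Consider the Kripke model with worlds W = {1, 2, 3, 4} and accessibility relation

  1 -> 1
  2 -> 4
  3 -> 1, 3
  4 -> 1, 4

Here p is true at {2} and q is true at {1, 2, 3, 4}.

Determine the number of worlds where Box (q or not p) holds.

4

1: successors {1}; q or not p there: 1:T. ✓
2: successors {4}; q or not p there: 4:T. ✓
3: successors {1, 3}; q or not p there: 1:T, 3:T. ✓
4: successors {1, 4}; q or not p there: 1:T, 4:T. ✓
Satisfying worlds: {1, 2, 3, 4}.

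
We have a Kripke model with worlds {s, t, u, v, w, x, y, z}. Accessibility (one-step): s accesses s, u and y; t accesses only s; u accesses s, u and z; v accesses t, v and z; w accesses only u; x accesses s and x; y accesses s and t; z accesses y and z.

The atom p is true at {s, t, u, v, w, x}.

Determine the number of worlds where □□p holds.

0

s: successors {s, u, y}; □p there: s:F, u:F, y:T. ✗
t: successors {s}; □p there: s:F. ✗
u: successors {s, u, z}; □p there: s:F, u:F, z:F. ✗
v: successors {t, v, z}; □p there: t:T, v:F, z:F. ✗
w: successors {u}; □p there: u:F. ✗
x: successors {s, x}; □p there: s:F, x:T. ✗
y: successors {s, t}; □p there: s:F, t:T. ✗
z: successors {y, z}; □p there: y:T, z:F. ✗
Satisfying worlds: ∅.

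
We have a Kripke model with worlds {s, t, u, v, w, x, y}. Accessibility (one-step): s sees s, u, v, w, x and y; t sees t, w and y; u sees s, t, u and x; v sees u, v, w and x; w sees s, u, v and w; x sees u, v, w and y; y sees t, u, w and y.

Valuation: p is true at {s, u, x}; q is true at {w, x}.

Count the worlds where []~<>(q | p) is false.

s: successors {s, u, v, w, x, y}; ~<>(q | p) there: s:F, u:F, v:F, w:F, x:F, y:F. ✗
t: successors {t, w, y}; ~<>(q | p) there: t:F, w:F, y:F. ✗
u: successors {s, t, u, x}; ~<>(q | p) there: s:F, t:F, u:F, x:F. ✗
v: successors {u, v, w, x}; ~<>(q | p) there: u:F, v:F, w:F, x:F. ✗
w: successors {s, u, v, w}; ~<>(q | p) there: s:F, u:F, v:F, w:F. ✗
x: successors {u, v, w, y}; ~<>(q | p) there: u:F, v:F, w:F, y:F. ✗
y: successors {t, u, w, y}; ~<>(q | p) there: t:F, u:F, w:F, y:F. ✗
Satisfying worlds: ∅.
So []~<>(q | p) fails at the other 7 worlds.

7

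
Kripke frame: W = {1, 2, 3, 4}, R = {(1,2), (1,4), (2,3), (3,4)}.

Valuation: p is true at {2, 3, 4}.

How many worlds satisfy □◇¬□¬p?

1

1: successors {2, 4}; ◇¬□¬p there: 2:T, 4:F. ✗
2: successors {3}; ◇¬□¬p there: 3:F. ✗
3: successors {4}; ◇¬□¬p there: 4:F. ✗
4: no successors, so □◇¬□¬p holds vacuously. ✓
Satisfying worlds: {4}.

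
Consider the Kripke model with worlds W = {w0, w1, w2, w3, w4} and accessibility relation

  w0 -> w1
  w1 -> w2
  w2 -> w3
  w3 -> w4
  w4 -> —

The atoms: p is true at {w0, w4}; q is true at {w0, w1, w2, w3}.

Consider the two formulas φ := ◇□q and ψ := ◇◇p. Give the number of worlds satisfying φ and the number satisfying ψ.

For ◇□q:
w0: successors {w1}; □q there: w1:T. ✓
w1: successors {w2}; □q there: w2:T. ✓
w2: successors {w3}; □q there: w3:F. ✗
w3: successors {w4}; □q there: w4:T. ✓
w4: no successors, so ◇□q fails. ✗
— 3 worlds.
For ◇◇p:
w0: successors {w1}; ◇p there: w1:F. ✗
w1: successors {w2}; ◇p there: w2:F. ✗
w2: successors {w3}; ◇p there: w3:T. ✓
w3: successors {w4}; ◇p there: w4:F. ✗
w4: no successors, so ◇◇p fails. ✗
— 1 world.

3 and 1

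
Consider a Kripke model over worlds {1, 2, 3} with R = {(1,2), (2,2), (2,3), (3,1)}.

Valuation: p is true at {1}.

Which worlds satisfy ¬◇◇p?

1: ◇◇p is F. ✓
2: ◇◇p is T. ✗
3: ◇◇p is F. ✓

{1, 3}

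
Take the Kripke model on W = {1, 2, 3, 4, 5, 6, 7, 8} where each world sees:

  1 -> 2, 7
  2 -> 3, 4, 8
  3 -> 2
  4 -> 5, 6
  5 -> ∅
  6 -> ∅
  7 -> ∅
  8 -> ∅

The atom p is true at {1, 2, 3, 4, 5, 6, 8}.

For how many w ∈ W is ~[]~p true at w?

1: []~p is F. ✓
2: []~p is F. ✓
3: []~p is F. ✓
4: []~p is F. ✓
5: []~p is T. ✗
6: []~p is T. ✗
7: []~p is T. ✗
8: []~p is T. ✗
Satisfying worlds: {1, 2, 3, 4}.

4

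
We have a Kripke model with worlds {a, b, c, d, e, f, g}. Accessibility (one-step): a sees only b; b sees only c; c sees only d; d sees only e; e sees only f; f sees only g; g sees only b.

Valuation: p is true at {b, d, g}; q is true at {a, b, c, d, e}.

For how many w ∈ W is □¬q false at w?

5

a: successors {b}; ¬q there: b:F. ✗
b: successors {c}; ¬q there: c:F. ✗
c: successors {d}; ¬q there: d:F. ✗
d: successors {e}; ¬q there: e:F. ✗
e: successors {f}; ¬q there: f:T. ✓
f: successors {g}; ¬q there: g:T. ✓
g: successors {b}; ¬q there: b:F. ✗
Satisfying worlds: {e, f}.
So □¬q fails at the other 5 worlds.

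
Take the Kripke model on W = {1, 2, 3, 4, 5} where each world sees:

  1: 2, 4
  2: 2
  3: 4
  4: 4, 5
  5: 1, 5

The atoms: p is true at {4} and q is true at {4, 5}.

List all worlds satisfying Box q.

{3, 4}

1: successors {2, 4}; q there: 2:F, 4:T. ✗
2: successors {2}; q there: 2:F. ✗
3: successors {4}; q there: 4:T. ✓
4: successors {4, 5}; q there: 4:T, 5:T. ✓
5: successors {1, 5}; q there: 1:F, 5:T. ✗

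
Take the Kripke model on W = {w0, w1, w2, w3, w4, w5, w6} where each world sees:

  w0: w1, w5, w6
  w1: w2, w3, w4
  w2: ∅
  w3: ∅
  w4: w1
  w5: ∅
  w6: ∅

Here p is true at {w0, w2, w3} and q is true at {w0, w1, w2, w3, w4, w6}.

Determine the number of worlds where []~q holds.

w0: successors {w1, w5, w6}; ~q there: w1:F, w5:T, w6:F. ✗
w1: successors {w2, w3, w4}; ~q there: w2:F, w3:F, w4:F. ✗
w2: no successors, so []~q holds vacuously. ✓
w3: no successors, so []~q holds vacuously. ✓
w4: successors {w1}; ~q there: w1:F. ✗
w5: no successors, so []~q holds vacuously. ✓
w6: no successors, so []~q holds vacuously. ✓
Satisfying worlds: {w2, w3, w5, w6}.

4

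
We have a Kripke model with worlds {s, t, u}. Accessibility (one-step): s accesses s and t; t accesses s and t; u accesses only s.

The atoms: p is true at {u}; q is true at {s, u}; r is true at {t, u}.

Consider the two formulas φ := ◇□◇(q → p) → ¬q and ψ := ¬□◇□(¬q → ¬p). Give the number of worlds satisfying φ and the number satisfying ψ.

For ◇□◇(q → p) → ¬q:
s: ◇□◇(q → p) is T, ¬q is F. ✗
t: ◇□◇(q → p) is T, ¬q is T. ✓
u: ◇□◇(q → p) is T, ¬q is F. ✗
— 1 world.
For ¬□◇□(¬q → ¬p):
s: □◇□(¬q → ¬p) is T. ✗
t: □◇□(¬q → ¬p) is T. ✗
u: □◇□(¬q → ¬p) is T. ✗
— 0 worlds.

1 and 0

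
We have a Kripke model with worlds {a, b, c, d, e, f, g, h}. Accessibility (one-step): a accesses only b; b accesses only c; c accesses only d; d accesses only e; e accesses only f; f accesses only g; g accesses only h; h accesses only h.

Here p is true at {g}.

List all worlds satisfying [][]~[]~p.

a: successors {b}; []~[]~p there: b:F. ✗
b: successors {c}; []~[]~p there: c:F. ✗
c: successors {d}; []~[]~p there: d:F. ✗
d: successors {e}; []~[]~p there: e:T. ✓
e: successors {f}; []~[]~p there: f:F. ✗
f: successors {g}; []~[]~p there: g:F. ✗
g: successors {h}; []~[]~p there: h:F. ✗
h: successors {h}; []~[]~p there: h:F. ✗

{d}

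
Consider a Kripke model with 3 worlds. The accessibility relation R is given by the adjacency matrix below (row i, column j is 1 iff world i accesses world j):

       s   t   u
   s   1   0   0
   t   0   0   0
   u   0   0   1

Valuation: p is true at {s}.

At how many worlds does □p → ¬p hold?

2

s: □p is T, ¬p is F. ✗
t: □p is T, ¬p is T. ✓
u: □p is F, ¬p is T. ✓
Satisfying worlds: {t, u}.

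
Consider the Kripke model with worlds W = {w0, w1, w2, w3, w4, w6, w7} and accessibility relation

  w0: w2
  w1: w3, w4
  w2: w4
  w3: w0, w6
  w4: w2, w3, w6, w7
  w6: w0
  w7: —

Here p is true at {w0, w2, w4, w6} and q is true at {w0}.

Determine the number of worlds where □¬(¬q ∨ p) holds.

w0: successors {w2}; ¬(¬q ∨ p) there: w2:F. ✗
w1: successors {w3, w4}; ¬(¬q ∨ p) there: w3:F, w4:F. ✗
w2: successors {w4}; ¬(¬q ∨ p) there: w4:F. ✗
w3: successors {w0, w6}; ¬(¬q ∨ p) there: w0:F, w6:F. ✗
w4: successors {w2, w3, w6, w7}; ¬(¬q ∨ p) there: w2:F, w3:F, w6:F, w7:F. ✗
w6: successors {w0}; ¬(¬q ∨ p) there: w0:F. ✗
w7: no successors, so □¬(¬q ∨ p) holds vacuously. ✓
Satisfying worlds: {w7}.

1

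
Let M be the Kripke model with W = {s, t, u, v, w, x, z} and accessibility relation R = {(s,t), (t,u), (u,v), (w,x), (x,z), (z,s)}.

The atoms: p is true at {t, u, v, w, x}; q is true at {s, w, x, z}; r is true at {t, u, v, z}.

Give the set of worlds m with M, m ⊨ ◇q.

{w, x, z}

s: successors {t}; q there: t:F. ✗
t: successors {u}; q there: u:F. ✗
u: successors {v}; q there: v:F. ✗
v: no successors, so ◇q fails. ✗
w: successors {x}; q there: x:T. ✓
x: successors {z}; q there: z:T. ✓
z: successors {s}; q there: s:T. ✓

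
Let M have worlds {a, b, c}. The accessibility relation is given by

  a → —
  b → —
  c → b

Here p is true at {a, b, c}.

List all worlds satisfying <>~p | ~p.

∅

a: <>~p is F, ~p is F. ✗
b: <>~p is F, ~p is F. ✗
c: <>~p is F, ~p is F. ✗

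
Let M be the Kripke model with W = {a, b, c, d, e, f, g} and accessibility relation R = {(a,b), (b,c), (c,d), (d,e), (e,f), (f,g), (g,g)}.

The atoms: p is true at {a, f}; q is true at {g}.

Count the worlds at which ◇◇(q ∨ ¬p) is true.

a: successors {b}; ◇(q ∨ ¬p) there: b:T. ✓
b: successors {c}; ◇(q ∨ ¬p) there: c:T. ✓
c: successors {d}; ◇(q ∨ ¬p) there: d:T. ✓
d: successors {e}; ◇(q ∨ ¬p) there: e:F. ✗
e: successors {f}; ◇(q ∨ ¬p) there: f:T. ✓
f: successors {g}; ◇(q ∨ ¬p) there: g:T. ✓
g: successors {g}; ◇(q ∨ ¬p) there: g:T. ✓
Satisfying worlds: {a, b, c, e, f, g}.

6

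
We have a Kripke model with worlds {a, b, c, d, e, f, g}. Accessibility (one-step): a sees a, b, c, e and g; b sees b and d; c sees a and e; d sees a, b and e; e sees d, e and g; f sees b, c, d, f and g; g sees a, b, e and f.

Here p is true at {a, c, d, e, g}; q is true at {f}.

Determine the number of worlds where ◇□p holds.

a: successors {a, b, c, e, g}; □p there: a:F, b:F, c:T, e:T, g:F. ✓
b: successors {b, d}; □p there: b:F, d:F. ✗
c: successors {a, e}; □p there: a:F, e:T. ✓
d: successors {a, b, e}; □p there: a:F, b:F, e:T. ✓
e: successors {d, e, g}; □p there: d:F, e:T, g:F. ✓
f: successors {b, c, d, f, g}; □p there: b:F, c:T, d:F, f:F, g:F. ✓
g: successors {a, b, e, f}; □p there: a:F, b:F, e:T, f:F. ✓
Satisfying worlds: {a, c, d, e, f, g}.

6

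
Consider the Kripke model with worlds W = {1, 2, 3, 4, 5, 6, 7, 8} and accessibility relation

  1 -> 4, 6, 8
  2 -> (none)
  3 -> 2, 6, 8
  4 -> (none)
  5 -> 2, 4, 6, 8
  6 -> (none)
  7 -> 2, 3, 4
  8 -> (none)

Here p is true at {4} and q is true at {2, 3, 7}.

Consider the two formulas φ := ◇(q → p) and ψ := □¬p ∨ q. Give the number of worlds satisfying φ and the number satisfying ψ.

4 and 6

For ◇(q → p):
1: successors {4, 6, 8}; q → p there: 4:T, 6:T, 8:T. ✓
2: no successors, so ◇(q → p) fails. ✗
3: successors {2, 6, 8}; q → p there: 2:F, 6:T, 8:T. ✓
4: no successors, so ◇(q → p) fails. ✗
5: successors {2, 4, 6, 8}; q → p there: 2:F, 4:T, 6:T, 8:T. ✓
6: no successors, so ◇(q → p) fails. ✗
7: successors {2, 3, 4}; q → p there: 2:F, 3:F, 4:T. ✓
8: no successors, so ◇(q → p) fails. ✗
— 4 worlds.
For □¬p ∨ q:
1: □¬p is F, q is F. ✗
2: □¬p is T, q is T. ✓
3: □¬p is T, q is T. ✓
4: □¬p is T, q is F. ✓
5: □¬p is F, q is F. ✗
6: □¬p is T, q is F. ✓
7: □¬p is F, q is T. ✓
8: □¬p is T, q is F. ✓
— 6 worlds.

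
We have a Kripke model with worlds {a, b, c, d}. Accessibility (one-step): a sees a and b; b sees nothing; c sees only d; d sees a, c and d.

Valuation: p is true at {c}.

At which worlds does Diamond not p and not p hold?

a: Diamond not p is T, not p is T. ✓
b: Diamond not p is F, not p is T. ✗
c: Diamond not p is T, not p is F. ✗
d: Diamond not p is T, not p is T. ✓

{a, d}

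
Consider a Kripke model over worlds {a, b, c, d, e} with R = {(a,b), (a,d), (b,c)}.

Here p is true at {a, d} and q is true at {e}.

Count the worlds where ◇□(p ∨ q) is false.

3

a: successors {b, d}; □(p ∨ q) there: b:F, d:T. ✓
b: successors {c}; □(p ∨ q) there: c:T. ✓
c: no successors, so ◇□(p ∨ q) fails. ✗
d: no successors, so ◇□(p ∨ q) fails. ✗
e: no successors, so ◇□(p ∨ q) fails. ✗
Satisfying worlds: {a, b}.
So ◇□(p ∨ q) fails at the other 3 worlds.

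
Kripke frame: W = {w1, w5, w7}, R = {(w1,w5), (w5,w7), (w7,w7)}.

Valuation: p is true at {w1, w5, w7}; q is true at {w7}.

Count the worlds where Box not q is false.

2

w1: successors {w5}; not q there: w5:T. ✓
w5: successors {w7}; not q there: w7:F. ✗
w7: successors {w7}; not q there: w7:F. ✗
Satisfying worlds: {w1}.
So Box not q fails at the other 2 worlds.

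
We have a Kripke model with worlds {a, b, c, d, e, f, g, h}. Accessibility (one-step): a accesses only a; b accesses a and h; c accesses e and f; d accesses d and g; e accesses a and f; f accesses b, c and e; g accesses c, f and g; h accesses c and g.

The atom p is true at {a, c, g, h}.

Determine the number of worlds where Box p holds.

3

a: successors {a}; p there: a:T. ✓
b: successors {a, h}; p there: a:T, h:T. ✓
c: successors {e, f}; p there: e:F, f:F. ✗
d: successors {d, g}; p there: d:F, g:T. ✗
e: successors {a, f}; p there: a:T, f:F. ✗
f: successors {b, c, e}; p there: b:F, c:T, e:F. ✗
g: successors {c, f, g}; p there: c:T, f:F, g:T. ✗
h: successors {c, g}; p there: c:T, g:T. ✓
Satisfying worlds: {a, b, h}.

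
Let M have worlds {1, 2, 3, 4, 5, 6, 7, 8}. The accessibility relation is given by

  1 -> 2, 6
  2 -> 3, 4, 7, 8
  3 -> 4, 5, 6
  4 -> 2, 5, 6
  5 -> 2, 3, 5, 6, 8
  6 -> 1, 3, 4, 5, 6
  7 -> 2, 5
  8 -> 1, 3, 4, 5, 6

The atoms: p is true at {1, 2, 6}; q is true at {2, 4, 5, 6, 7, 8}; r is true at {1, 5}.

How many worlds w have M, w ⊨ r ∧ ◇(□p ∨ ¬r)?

2

1: r is T, ◇(□p ∨ ¬r) is T. ✓
2: r is F, ◇(□p ∨ ¬r) is T. ✗
3: r is F, ◇(□p ∨ ¬r) is T. ✗
4: r is F, ◇(□p ∨ ¬r) is T. ✗
5: r is T, ◇(□p ∨ ¬r) is T. ✓
6: r is F, ◇(□p ∨ ¬r) is T. ✗
7: r is F, ◇(□p ∨ ¬r) is T. ✗
8: r is F, ◇(□p ∨ ¬r) is T. ✗
Satisfying worlds: {1, 5}.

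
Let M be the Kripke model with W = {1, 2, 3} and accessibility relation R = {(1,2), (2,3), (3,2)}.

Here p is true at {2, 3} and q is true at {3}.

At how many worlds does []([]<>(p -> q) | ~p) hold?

1: successors {2}; []<>(p -> q) | ~p there: 2:F. ✗
2: successors {3}; []<>(p -> q) | ~p there: 3:T. ✓
3: successors {2}; []<>(p -> q) | ~p there: 2:F. ✗
Satisfying worlds: {2}.

1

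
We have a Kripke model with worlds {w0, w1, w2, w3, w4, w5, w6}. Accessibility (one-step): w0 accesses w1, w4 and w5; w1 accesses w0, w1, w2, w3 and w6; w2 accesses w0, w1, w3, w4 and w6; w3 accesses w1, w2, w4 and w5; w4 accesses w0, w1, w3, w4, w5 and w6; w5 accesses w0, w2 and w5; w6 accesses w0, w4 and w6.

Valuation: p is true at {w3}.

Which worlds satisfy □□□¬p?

∅

w0: successors {w1, w4, w5}; □□¬p there: w1:F, w4:F, w5:F. ✗
w1: successors {w0, w1, w2, w3, w6}; □□¬p there: w0:F, w1:F, w2:F, w3:F, w6:F. ✗
w2: successors {w0, w1, w3, w4, w6}; □□¬p there: w0:F, w1:F, w3:F, w4:F, w6:F. ✗
w3: successors {w1, w2, w4, w5}; □□¬p there: w1:F, w2:F, w4:F, w5:F. ✗
w4: successors {w0, w1, w3, w4, w5, w6}; □□¬p there: w0:F, w1:F, w3:F, w4:F, w5:F, w6:F. ✗
w5: successors {w0, w2, w5}; □□¬p there: w0:F, w2:F, w5:F. ✗
w6: successors {w0, w4, w6}; □□¬p there: w0:F, w4:F, w6:F. ✗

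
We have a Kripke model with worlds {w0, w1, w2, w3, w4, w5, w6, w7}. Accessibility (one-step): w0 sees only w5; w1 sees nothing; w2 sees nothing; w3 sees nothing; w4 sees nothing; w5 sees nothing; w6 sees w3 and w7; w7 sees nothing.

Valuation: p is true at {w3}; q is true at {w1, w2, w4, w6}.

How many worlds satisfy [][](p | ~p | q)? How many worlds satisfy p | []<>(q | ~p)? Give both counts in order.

For [][](p | ~p | q):
w0: successors {w5}; [](p | ~p | q) there: w5:T. ✓
w1: no successors, so [][](p | ~p | q) holds vacuously. ✓
w2: no successors, so [][](p | ~p | q) holds vacuously. ✓
w3: no successors, so [][](p | ~p | q) holds vacuously. ✓
w4: no successors, so [][](p | ~p | q) holds vacuously. ✓
w5: no successors, so [][](p | ~p | q) holds vacuously. ✓
w6: successors {w3, w7}; [](p | ~p | q) there: w3:T, w7:T. ✓
w7: no successors, so [][](p | ~p | q) holds vacuously. ✓
— 8 worlds.
For p | []<>(q | ~p):
w0: p is F, []<>(q | ~p) is F. ✗
w1: p is F, []<>(q | ~p) is T. ✓
w2: p is F, []<>(q | ~p) is T. ✓
w3: p is T, []<>(q | ~p) is T. ✓
w4: p is F, []<>(q | ~p) is T. ✓
w5: p is F, []<>(q | ~p) is T. ✓
w6: p is F, []<>(q | ~p) is F. ✗
w7: p is F, []<>(q | ~p) is T. ✓
— 6 worlds.

8 and 6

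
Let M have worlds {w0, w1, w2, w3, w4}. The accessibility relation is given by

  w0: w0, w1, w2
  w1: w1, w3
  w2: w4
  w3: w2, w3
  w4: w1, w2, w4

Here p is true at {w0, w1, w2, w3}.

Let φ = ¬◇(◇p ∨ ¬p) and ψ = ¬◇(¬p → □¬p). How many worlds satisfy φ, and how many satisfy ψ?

0 and 1

For ¬◇(◇p ∨ ¬p):
w0: ◇(◇p ∨ ¬p) is T. ✗
w1: ◇(◇p ∨ ¬p) is T. ✗
w2: ◇(◇p ∨ ¬p) is T. ✗
w3: ◇(◇p ∨ ¬p) is T. ✗
w4: ◇(◇p ∨ ¬p) is T. ✗
— 0 worlds.
For ¬◇(¬p → □¬p):
w0: ◇(¬p → □¬p) is T. ✗
w1: ◇(¬p → □¬p) is T. ✗
w2: ◇(¬p → □¬p) is F. ✓
w3: ◇(¬p → □¬p) is T. ✗
w4: ◇(¬p → □¬p) is T. ✗
— 1 world.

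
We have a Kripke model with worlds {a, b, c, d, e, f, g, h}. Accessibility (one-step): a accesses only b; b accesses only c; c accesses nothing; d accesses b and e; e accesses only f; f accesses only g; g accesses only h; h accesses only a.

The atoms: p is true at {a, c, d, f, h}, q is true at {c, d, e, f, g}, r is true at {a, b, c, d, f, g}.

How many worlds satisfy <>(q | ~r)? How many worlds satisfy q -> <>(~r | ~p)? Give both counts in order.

For <>(q | ~r):
a: successors {b}; q | ~r there: b:F. ✗
b: successors {c}; q | ~r there: c:T. ✓
c: no successors, so <>(q | ~r) fails. ✗
d: successors {b, e}; q | ~r there: b:F, e:T. ✓
e: successors {f}; q | ~r there: f:T. ✓
f: successors {g}; q | ~r there: g:T. ✓
g: successors {h}; q | ~r there: h:T. ✓
h: successors {a}; q | ~r there: a:F. ✗
— 5 worlds.
For q -> <>(~r | ~p):
a: q is F, <>(~r | ~p) is T. ✓
b: q is F, <>(~r | ~p) is F. ✓
c: q is T, <>(~r | ~p) is F. ✗
d: q is T, <>(~r | ~p) is T. ✓
e: q is T, <>(~r | ~p) is F. ✗
f: q is T, <>(~r | ~p) is T. ✓
g: q is T, <>(~r | ~p) is T. ✓
h: q is F, <>(~r | ~p) is F. ✓
— 6 worlds.

5 and 6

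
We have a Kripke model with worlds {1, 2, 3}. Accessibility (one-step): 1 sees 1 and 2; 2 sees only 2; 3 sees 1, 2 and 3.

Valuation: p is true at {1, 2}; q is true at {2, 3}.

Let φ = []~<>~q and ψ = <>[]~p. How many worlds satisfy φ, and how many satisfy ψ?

For []~<>~q:
1: successors {1, 2}; ~<>~q there: 1:F, 2:T. ✗
2: successors {2}; ~<>~q there: 2:T. ✓
3: successors {1, 2, 3}; ~<>~q there: 1:F, 2:T, 3:F. ✗
— 1 world.
For <>[]~p:
1: successors {1, 2}; []~p there: 1:F, 2:F. ✗
2: successors {2}; []~p there: 2:F. ✗
3: successors {1, 2, 3}; []~p there: 1:F, 2:F, 3:F. ✗
— 0 worlds.

1 and 0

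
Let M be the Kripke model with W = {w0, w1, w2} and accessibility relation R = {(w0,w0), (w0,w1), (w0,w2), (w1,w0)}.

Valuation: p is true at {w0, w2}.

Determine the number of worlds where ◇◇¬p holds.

2

w0: successors {w0, w1, w2}; ◇¬p there: w0:T, w1:F, w2:F. ✓
w1: successors {w0}; ◇¬p there: w0:T. ✓
w2: no successors, so ◇◇¬p fails. ✗
Satisfying worlds: {w0, w1}.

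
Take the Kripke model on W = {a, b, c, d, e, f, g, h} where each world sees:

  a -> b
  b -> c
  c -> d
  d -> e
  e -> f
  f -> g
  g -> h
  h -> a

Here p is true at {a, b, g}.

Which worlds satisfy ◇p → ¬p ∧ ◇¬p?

a: ◇p is T, ¬p ∧ ◇¬p is F. ✗
b: ◇p is F, ¬p ∧ ◇¬p is F. ✓
c: ◇p is F, ¬p ∧ ◇¬p is T. ✓
d: ◇p is F, ¬p ∧ ◇¬p is T. ✓
e: ◇p is F, ¬p ∧ ◇¬p is T. ✓
f: ◇p is T, ¬p ∧ ◇¬p is F. ✗
g: ◇p is F, ¬p ∧ ◇¬p is F. ✓
h: ◇p is T, ¬p ∧ ◇¬p is F. ✗

{b, c, d, e, g}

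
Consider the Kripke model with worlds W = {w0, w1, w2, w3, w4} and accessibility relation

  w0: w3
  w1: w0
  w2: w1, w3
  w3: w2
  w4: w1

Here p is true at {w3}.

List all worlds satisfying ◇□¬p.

w0: successors {w3}; □¬p there: w3:T. ✓
w1: successors {w0}; □¬p there: w0:F. ✗
w2: successors {w1, w3}; □¬p there: w1:T, w3:T. ✓
w3: successors {w2}; □¬p there: w2:F. ✗
w4: successors {w1}; □¬p there: w1:T. ✓

{w0, w2, w4}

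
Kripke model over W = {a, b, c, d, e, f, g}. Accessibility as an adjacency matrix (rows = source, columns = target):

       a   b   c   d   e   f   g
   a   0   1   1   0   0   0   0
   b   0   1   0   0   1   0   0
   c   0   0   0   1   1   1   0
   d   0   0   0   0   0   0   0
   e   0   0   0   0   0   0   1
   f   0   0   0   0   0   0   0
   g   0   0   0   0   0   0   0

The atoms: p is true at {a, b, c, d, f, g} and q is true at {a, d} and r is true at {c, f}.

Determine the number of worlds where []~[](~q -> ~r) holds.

3

a: successors {b, c}; ~[](~q -> ~r) there: b:F, c:T. ✗
b: successors {b, e}; ~[](~q -> ~r) there: b:F, e:F. ✗
c: successors {d, e, f}; ~[](~q -> ~r) there: d:F, e:F, f:F. ✗
d: no successors, so []~[](~q -> ~r) holds vacuously. ✓
e: successors {g}; ~[](~q -> ~r) there: g:F. ✗
f: no successors, so []~[](~q -> ~r) holds vacuously. ✓
g: no successors, so []~[](~q -> ~r) holds vacuously. ✓
Satisfying worlds: {d, f, g}.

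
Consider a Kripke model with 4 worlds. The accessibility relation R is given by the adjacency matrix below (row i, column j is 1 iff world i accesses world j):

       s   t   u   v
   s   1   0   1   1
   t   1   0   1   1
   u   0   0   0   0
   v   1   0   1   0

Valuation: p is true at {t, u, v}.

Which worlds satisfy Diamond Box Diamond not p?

{s, t, v}

s: successors {s, u, v}; Box Diamond not p there: s:F, u:T, v:F. ✓
t: successors {s, u, v}; Box Diamond not p there: s:F, u:T, v:F. ✓
u: no successors, so Diamond Box Diamond not p fails. ✗
v: successors {s, u}; Box Diamond not p there: s:F, u:T. ✓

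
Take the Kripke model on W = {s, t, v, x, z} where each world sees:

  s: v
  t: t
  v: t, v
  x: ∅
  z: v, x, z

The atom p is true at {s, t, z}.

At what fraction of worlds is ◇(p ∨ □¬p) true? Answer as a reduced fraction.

3/5

s: successors {v}; p ∨ □¬p there: v:F. ✗
t: successors {t}; p ∨ □¬p there: t:T. ✓
v: successors {t, v}; p ∨ □¬p there: t:T, v:F. ✓
x: no successors, so ◇(p ∨ □¬p) fails. ✗
z: successors {v, x, z}; p ∨ □¬p there: v:F, x:T, z:T. ✓
That's 3 of 5 worlds, so 3/5.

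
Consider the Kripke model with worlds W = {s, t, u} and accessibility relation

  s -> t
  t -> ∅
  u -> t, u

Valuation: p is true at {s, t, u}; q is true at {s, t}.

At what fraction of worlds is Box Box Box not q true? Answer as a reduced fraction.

2/3

s: successors {t}; Box Box not q there: t:T. ✓
t: no successors, so Box Box Box not q holds vacuously. ✓
u: successors {t, u}; Box Box not q there: t:T, u:F. ✗
That's 2 of 3 worlds, so 2/3.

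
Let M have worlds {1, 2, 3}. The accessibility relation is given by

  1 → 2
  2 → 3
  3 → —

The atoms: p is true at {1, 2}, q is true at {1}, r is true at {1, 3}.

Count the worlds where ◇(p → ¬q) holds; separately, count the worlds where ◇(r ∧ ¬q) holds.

For ◇(p → ¬q):
1: successors {2}; p → ¬q there: 2:T. ✓
2: successors {3}; p → ¬q there: 3:T. ✓
3: no successors, so ◇(p → ¬q) fails. ✗
— 2 worlds.
For ◇(r ∧ ¬q):
1: successors {2}; r ∧ ¬q there: 2:F. ✗
2: successors {3}; r ∧ ¬q there: 3:T. ✓
3: no successors, so ◇(r ∧ ¬q) fails. ✗
— 1 world.

2 and 1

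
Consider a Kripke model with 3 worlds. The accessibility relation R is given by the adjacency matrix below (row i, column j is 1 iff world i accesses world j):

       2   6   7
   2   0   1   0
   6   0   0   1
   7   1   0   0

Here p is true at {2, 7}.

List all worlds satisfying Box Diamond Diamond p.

2: successors {6}; Diamond Diamond p there: 6:T. ✓
6: successors {7}; Diamond Diamond p there: 7:F. ✗
7: successors {2}; Diamond Diamond p there: 2:T. ✓

{2, 7}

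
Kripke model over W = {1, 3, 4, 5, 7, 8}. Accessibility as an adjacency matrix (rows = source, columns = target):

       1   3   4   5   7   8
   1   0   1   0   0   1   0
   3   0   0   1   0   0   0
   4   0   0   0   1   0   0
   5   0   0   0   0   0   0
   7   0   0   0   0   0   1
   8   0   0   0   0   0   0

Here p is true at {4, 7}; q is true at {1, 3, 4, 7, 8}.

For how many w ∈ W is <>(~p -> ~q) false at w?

3

1: successors {3, 7}; ~p -> ~q there: 3:F, 7:T. ✓
3: successors {4}; ~p -> ~q there: 4:T. ✓
4: successors {5}; ~p -> ~q there: 5:T. ✓
5: no successors, so <>(~p -> ~q) fails. ✗
7: successors {8}; ~p -> ~q there: 8:F. ✗
8: no successors, so <>(~p -> ~q) fails. ✗
Satisfying worlds: {1, 3, 4}.
So <>(~p -> ~q) fails at the other 3 worlds.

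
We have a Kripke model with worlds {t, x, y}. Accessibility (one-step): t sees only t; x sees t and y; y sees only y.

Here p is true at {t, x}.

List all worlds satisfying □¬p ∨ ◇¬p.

{x, y}

t: □¬p is F, ◇¬p is F. ✗
x: □¬p is F, ◇¬p is T. ✓
y: □¬p is T, ◇¬p is T. ✓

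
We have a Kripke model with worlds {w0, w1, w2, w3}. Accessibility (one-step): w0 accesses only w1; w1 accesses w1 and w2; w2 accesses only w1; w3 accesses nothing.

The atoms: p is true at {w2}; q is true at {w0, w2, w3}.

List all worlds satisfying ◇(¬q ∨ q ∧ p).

{w0, w1, w2}

w0: successors {w1}; ¬q ∨ q ∧ p there: w1:T. ✓
w1: successors {w1, w2}; ¬q ∨ q ∧ p there: w1:T, w2:T. ✓
w2: successors {w1}; ¬q ∨ q ∧ p there: w1:T. ✓
w3: no successors, so ◇(¬q ∨ q ∧ p) fails. ✗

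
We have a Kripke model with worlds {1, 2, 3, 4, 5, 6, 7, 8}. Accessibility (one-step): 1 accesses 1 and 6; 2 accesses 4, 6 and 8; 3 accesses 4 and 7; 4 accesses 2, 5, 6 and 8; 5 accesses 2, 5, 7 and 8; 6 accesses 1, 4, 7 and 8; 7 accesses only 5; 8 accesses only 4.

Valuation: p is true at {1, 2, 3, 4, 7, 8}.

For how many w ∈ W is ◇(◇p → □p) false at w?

1: successors {1, 6}; ◇p → □p there: 1:F, 6:T. ✓
2: successors {4, 6, 8}; ◇p → □p there: 4:F, 6:T, 8:T. ✓
3: successors {4, 7}; ◇p → □p there: 4:F, 7:T. ✓
4: successors {2, 5, 6, 8}; ◇p → □p there: 2:F, 5:F, 6:T, 8:T. ✓
5: successors {2, 5, 7, 8}; ◇p → □p there: 2:F, 5:F, 7:T, 8:T. ✓
6: successors {1, 4, 7, 8}; ◇p → □p there: 1:F, 4:F, 7:T, 8:T. ✓
7: successors {5}; ◇p → □p there: 5:F. ✗
8: successors {4}; ◇p → □p there: 4:F. ✗
Satisfying worlds: {1, 2, 3, 4, 5, 6}.
So ◇(◇p → □p) fails at the other 2 worlds.

2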